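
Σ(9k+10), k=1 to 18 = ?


Σ(9k+10) = 9·Σk + 10·n
= 9·171 + 10·18
= 1539 + 180 = 1719

Σ = 1719


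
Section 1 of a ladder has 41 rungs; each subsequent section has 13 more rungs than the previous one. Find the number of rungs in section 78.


aₙ = a₁ + (n-1)d
= 41 + (78-1)×13
= 41 + 1001
= 1042

a_78 = 1042


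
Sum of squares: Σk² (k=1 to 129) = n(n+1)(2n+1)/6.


n = 129
n(n+1)(2n+1)/6 = 129×130×259/6
= 4343430/6 = 723905

Σk² = 723905


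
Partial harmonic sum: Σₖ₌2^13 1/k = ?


Σₖ₌2^13 1/k = 1/2 + 1/3 + 1/4 + ... + 1/13
= 785633/360360
≈ 2.1801

Sum = 785633/360360 ≈ 2.1801


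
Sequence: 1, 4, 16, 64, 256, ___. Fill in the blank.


Pattern: geometric (r=4)
Terms: 1, 4, 16, 64, 256
Next term = 1024

Next term = 1024


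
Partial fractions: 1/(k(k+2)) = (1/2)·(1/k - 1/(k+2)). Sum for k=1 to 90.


1/(k(k+2)) = (1/2)·(1/k - 1/(k+2)) (partial fractions)
Telescoping: Σ = (1/2)·(1 + 1/2 - 1/91 - 1/92) = 12375/16744

Sum = 12375/16744


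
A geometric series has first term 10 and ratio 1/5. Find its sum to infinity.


S∞ = a₁/(1-r) = 10/(1 - 1/5)
= 10/(4/5)
= 25/2

S∞ = 25/2


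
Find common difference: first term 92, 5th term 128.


d = (aₙ - a₁)/(n-1)
= (128 - 92)/(5-1)
= 36/4 = 9

d = 9


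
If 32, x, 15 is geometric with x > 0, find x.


GM = √(32×15) = √480 = 21.9089

GM = 21.9089


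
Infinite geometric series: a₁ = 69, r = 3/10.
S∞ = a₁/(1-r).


S∞ = a₁/(1-r) = 69/(1 - 3/10)
= 69/(7/10)
= 690/7

S∞ = 690/7


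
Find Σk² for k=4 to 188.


Σₖ₌4^188 k² = Σₖ₌₁^188 k² − Σₖ₌₁^3 k²
= 188·189·377/6 − 3·4·7/6
= 2232594 − 14 = 2232580

Σk² = 2232580


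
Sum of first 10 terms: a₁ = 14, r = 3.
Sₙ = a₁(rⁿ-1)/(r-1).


Sₙ = 14×(3^10 - 1)/(3 - 1)
= 14×(59049 - 1)/2
= 14×59048/2
= 413336

S_10 = 413336


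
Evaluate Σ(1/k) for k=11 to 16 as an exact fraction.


Σₖ₌11^16 1/k = 1/11 + 1/12 + 1/13 + 1/14 + 1/15 + 1/16
= 36177/80080
≈ 0.4518

Sum = 36177/80080 ≈ 0.4518


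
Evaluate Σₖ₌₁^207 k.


n(n+1)/2 = 207×208/2 = 43056/2 = 21528

Σk = 21528


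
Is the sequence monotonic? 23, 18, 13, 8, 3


Differences: -5, -5, -5, -5
All differences < 0 → strictly DECREASING

Monotonically decreasing


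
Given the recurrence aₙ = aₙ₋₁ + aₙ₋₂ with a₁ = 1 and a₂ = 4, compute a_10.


Computing iteratively: 1, 4, 5, 9, 14, 23, 37, 60, 97, 157
a_10 = 157

a_10 = 157


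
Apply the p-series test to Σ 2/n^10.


p-series test: Σ c/n^p converges if p > 1, diverges if p ≤ 1 (constant c > 0 doesn't affect convergence).
p = 10
10 > 1 → CONVERGES

Converges (p = 10 > 1)


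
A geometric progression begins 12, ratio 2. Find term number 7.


aₙ = a₁·r^(n-1)
= 12×2^6
= 12×64
= 768

a_7 = 768


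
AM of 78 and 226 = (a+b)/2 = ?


AM = (78 + 226)/2 = 304/2 = 152

AM = 152


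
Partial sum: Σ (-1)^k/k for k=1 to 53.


S = -1 + 1/2 - 1/3 + 1/4 - 1/5 + 1/6 - 1/7 + 1/8 ± ...
= -0.7025
(Full series converges to -ln(2) ≈ -0.6931)

S_53 = -0.7025


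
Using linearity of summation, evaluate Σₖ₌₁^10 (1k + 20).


Σ(1k+20) = 1·Σk + 20·n
= 1·55 + 20·10
= 55 + 200 = 255

Σ = 255


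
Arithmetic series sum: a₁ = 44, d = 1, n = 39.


aₙ = 44 + (39-1)×1 = 82
Sₙ = n(a₁+aₙ)/2 = 39×(44+82)/2
= 39×126/2 = 2457

S_39 = 2457


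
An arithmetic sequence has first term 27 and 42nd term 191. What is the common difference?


d = (aₙ - a₁)/(n-1)
= (191 - 27)/(42-1)
= 164/41 = 4

d = 4


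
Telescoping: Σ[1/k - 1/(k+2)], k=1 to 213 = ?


Telescoping with gap 2: two head and two tail terms survive.
= (1 + 1/2) - (1/214 + 1/215)
= 3/2 - 1/214 - 1/215 = 34293/23005

Sum = 34293/23005


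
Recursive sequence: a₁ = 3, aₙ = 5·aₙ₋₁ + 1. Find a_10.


Computing step by step:
a_1 = 3
a_2 = 16
a_3 = 81
a_4 = 406
a_5 = 2031
a_6 = 10156
a_7 = 50781
a_8 = 253906
a_9 = 1269531
a_10 = 6347656


a_10 = 6347656


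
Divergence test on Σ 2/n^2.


lim(n→∞) 2/n^2 = 0
lim aₙ = 0 → nth-term test is INCONCLUSIVE
(Need other tests; this is actually a convergent p-series with p=2 > 1)

Inconclusive (lim aₙ = 0; need another test)


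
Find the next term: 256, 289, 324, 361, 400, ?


Pattern: perfect squares: n²
Terms: 256, 289, 324, 361, 400
Next term = 441

Next term = 441


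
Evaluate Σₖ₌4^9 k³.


Σₖ₌4^9 k³ = [9·10/2]² − [3·4/2]²
= 2025 − 36 = 1989

Σk³ = 1989


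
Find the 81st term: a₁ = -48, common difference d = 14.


aₙ = a₁ + (n-1)d
= -48 + (81-1)×14
= -48 + 1120
= 1072

a_81 = 1072


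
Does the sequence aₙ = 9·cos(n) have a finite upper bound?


For all n, -1 ≤ cos(n) ≤ 1, so -9 ≤ 9·cos(n) ≤ 9
Lower bound: -9, Upper bound: 9
The sequence IS bounded

Bounded (-9 ≤ aₙ ≤ 9)


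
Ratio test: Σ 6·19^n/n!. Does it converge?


aₙ = 6·19^n/n!
a_{n+1}/aₙ = 19^(n+1)/(n+1)! × n!/19^n  (constant 6 cancels)
= 19/(n+1)
L = lim(n→∞) 19/(n+1) = 0
L < 1 → series CONVERGES

Converges (ratio test: L = 0 < 1)


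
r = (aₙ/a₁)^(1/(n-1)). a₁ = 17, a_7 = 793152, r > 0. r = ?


r^(n-1) = aₙ/a₁
r^6 = 793152/17 = 46656
r = 46656^(1/6)
= ±6; taking r > 0 gives r = 6

r = 6


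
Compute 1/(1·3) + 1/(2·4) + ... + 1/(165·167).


1/(k(k+2)) = (1/2)·(1/k - 1/(k+2)) (partial fractions)
Telescoping: Σ = (1/2)·(1 + 1/2 - 1/166 - 1/167) = 20625/27722

Sum = 20625/27722


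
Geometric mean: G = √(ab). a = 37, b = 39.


GM = √(37×39) = √1443 = 37.9868

GM = 37.9868


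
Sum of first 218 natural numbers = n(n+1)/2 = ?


n(n+1)/2 = 218×219/2 = 47742/2 = 23871

Σk = 23871


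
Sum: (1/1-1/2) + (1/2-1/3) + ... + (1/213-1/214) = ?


Telescoping: adjacent terms cancel.
= 1/1 - 1/214
= 1 - 1/214 = 213/214

Sum = 213/214


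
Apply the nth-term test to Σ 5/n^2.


lim(n→∞) 5/n^2 = 0
lim aₙ = 0 → nth-term test is INCONCLUSIVE
(Need other tests; this is actually a convergent p-series with p=2 > 1)

Inconclusive (lim aₙ = 0; need another test)


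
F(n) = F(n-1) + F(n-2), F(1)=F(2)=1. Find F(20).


Fibonacci sequence: 1, 1, 2, 3, 5, 8, 13, 21, 34, 55, 89, ...
F(20) = 6765

F(20) = 6765


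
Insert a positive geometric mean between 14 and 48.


GM = √(14×48) = √672 = 25.923

GM = 25.923


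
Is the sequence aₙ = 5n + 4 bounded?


aₙ = 5n + 4 → as n→∞, aₙ→∞
No finite upper bound exists
The sequence is UNBOUNDED

Unbounded (aₙ → ∞ as n → ∞)


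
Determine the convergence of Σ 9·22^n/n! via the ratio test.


aₙ = 9·22^n/n!
a_{n+1}/aₙ = 22^(n+1)/(n+1)! × n!/22^n  (constant 9 cancels)
= 22/(n+1)
L = lim(n→∞) 22/(n+1) = 0
L < 1 → series CONVERGES

Converges (ratio test: L = 0 < 1)


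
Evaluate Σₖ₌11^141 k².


Σₖ₌11^141 k² = Σₖ₌₁^141 k² − Σₖ₌₁^10 k²
= 141·142·283/6 − 10·11·21/6
= 944371 − 385 = 943986

Σk² = 943986


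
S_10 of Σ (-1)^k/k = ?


S = -1 + 1/2 - 1/3 + 1/4 - 1/5 + 1/6 - 1/7 + 1/8 ± ...
= -0.6456
(Full series converges to -ln(2) ≈ -0.6931)

S_10 = -0.6456


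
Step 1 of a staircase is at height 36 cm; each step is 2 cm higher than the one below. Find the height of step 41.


aₙ = a₁ + (n-1)d
= 36 + (41-1)×2
= 36 + 80
= 116

a_41 = 116


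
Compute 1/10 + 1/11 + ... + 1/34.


Σₖ₌10^34 1/k = 1/10 + 1/11 + 1/12 + ... + 1/34
= 16924644298729/13127595717600
≈ 1.2892

Sum = 16924644298729/13127595717600 ≈ 1.2892


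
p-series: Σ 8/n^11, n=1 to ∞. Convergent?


p-series test: Σ c/n^p converges if p > 1, diverges if p ≤ 1 (constant c > 0 doesn't affect convergence).
p = 11
11 > 1 → CONVERGES

Converges (p = 11 > 1)


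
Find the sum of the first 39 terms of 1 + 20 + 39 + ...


aₙ = 1 + (39-1)×19 = 723
Sₙ = n(a₁+aₙ)/2 = 39×(1+723)/2
= 39×724/2 = 14118

S_39 = 14118


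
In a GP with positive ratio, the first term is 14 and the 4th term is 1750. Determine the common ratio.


r^(n-1) = aₙ/a₁
r^3 = 1750/14 = 125
r = 125^(1/3)
= 5

r = 5


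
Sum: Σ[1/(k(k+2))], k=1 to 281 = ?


1/(k(k+2)) = (1/2)·(1/k - 1/(k+2)) (partial fractions)
Telescoping: Σ = (1/2)·(1 + 1/2 - 1/282 - 1/283) = 29786/39903

Sum = 29786/39903


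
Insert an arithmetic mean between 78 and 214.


AM = (78 + 214)/2 = 292/2 = 146

AM = 146


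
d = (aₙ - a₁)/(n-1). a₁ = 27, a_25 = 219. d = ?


d = (aₙ - a₁)/(n-1)
= (219 - 27)/(25-1)
= 192/24 = 8

d = 8


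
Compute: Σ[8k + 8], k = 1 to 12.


Σ(8k+8) = 8·Σk + 8·n
= 8·78 + 8·12
= 624 + 96 = 720

Σ = 720


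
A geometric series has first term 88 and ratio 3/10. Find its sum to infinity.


S∞ = a₁/(1-r) = 88/(1 - 3/10)
= 88/(7/10)
= 880/7

S∞ = 880/7


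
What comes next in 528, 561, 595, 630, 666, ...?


Pattern: triangular numbers: n(n+1)/2
Terms: 528, 561, 595, 630, 666
Next term = 703

Next term = 703


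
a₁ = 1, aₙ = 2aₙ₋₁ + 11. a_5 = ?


Computing step by step:
a_1 = 1
a_2 = 13
a_3 = 37
a_4 = 85
a_5 = 181


a_5 = 181


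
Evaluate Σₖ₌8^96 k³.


Σₖ₌8^96 k³ = [96·97/2]² − [7·8/2]²
= 21678336 − 784 = 21677552

Σk³ = 21677552


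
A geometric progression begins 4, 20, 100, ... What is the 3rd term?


aₙ = a₁·r^(n-1)
= 4×5^2
= 4×25
= 100

a_3 = 100


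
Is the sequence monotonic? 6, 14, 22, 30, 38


Differences: 8, 8, 8, 8
All differences > 0 → strictly INCREASING

Monotonically increasing


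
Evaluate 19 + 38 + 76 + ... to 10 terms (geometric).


Sₙ = 19×(2^10 - 1)/(2 - 1)
= 19×(1024 - 1)/1
= 19×1023/1
= 19437

S_10 = 19437


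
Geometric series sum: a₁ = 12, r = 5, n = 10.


Sₙ = 12×(5^10 - 1)/(5 - 1)
= 12×(9765625 - 1)/4
= 12×9765624/4
= 29296872

S_10 = 29296872


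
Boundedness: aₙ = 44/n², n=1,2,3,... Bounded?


a₁ = 44, a₂ = 44/4, a₃ = 44/9, ...
0 < aₙ ≤ 44 for all n ≥ 1
The sequence IS bounded

Bounded (0 < aₙ ≤ 44)


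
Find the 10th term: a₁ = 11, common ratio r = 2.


aₙ = a₁·r^(n-1)
= 11×2^9
= 11×512
= 5632

a_10 = 5632


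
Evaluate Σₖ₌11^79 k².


Σₖ₌11^79 k² = Σₖ₌₁^79 k² − Σₖ₌₁^10 k²
= 79·80·159/6 − 10·11·21/6
= 167480 − 385 = 167095

Σk² = 167095


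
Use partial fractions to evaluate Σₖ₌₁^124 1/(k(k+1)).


1/(k(k+1)) = 1/k - 1/(k+1) (partial fractions)
Telescoping: Σ = 1 - 1/125 = 124/125

Sum = 124/125


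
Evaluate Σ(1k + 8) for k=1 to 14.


Σ(1k+8) = 1·Σk + 8·n
= 1·105 + 8·14
= 105 + 112 = 217

Σ = 217


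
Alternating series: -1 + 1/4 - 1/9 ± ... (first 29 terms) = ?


S = -1 + 1/4 - 1/9 + 1/16 - 1/25 + 1/36 - 1/49 + 1/64 ± ...
= -0.823
(Full series converges to -π²/12 ≈ -0.8225)

S_29 = -0.823


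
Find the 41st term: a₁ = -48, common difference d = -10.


aₙ = a₁ + (n-1)d
= -48 + (41-1)×-10
= -48 - 400
= -448

a_41 = -448


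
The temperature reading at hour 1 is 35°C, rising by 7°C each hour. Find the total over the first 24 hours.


aₙ = 35 + (24-1)×7 = 196
Sₙ = n(a₁+aₙ)/2 = 24×(35+196)/2
= 24×231/2 = 2772

S_24 = 2772


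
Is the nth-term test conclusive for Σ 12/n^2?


lim(n→∞) 12/n^2 = 0
lim aₙ = 0 → nth-term test is INCONCLUSIVE
(Need other tests; this is actually a convergent p-series with p=2 > 1)

Inconclusive (lim aₙ = 0; need another test)


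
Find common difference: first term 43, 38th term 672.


d = (aₙ - a₁)/(n-1)
= (672 - 43)/(38-1)
= 629/37 = 17

d = 17


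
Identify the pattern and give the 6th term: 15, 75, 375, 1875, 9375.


Pattern: geometric (r=5)
Terms: 15, 75, 375, 1875, 9375
Next term = 46875

Next term = 46875


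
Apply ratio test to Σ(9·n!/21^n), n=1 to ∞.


aₙ = 9·n!/21^n
a_{n+1}/aₙ = (n+1)!/21^(n+1) × 21^n/n!  (constant 9 cancels)
= (n+1)/21
L = lim(n→∞) (n+1)/21 = ∞
L > 1 → series DIVERGES

Diverges (ratio test: L = ∞ > 1)


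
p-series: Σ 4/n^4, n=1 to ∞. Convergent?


p-series test: Σ c/n^p converges if p > 1, diverges if p ≤ 1 (constant c > 0 doesn't affect convergence).
p = 4
4 > 1 → CONVERGES

Converges (p = 4 > 1)


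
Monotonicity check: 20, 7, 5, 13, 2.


Differences: -13, -2, 8, -11
Difference at position 3 is +8 (> 0) but position 1 is -13 (< 0) — sequence both rises and falls
→ NOT monotonic

Not monotonic


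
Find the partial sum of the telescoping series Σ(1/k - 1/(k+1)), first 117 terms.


Telescoping: adjacent terms cancel.
= 1/1 - 1/118
= 1 - 1/118 = 117/118

Sum = 117/118


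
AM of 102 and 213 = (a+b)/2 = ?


AM = (102 + 213)/2 = 315/2 = 157.5

AM = 157.5


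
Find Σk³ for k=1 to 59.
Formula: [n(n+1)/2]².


n(n+1)/2 = 59×60/2 = 1770
Σk³ = 1770² = 3132900

Σk³ = 3132900


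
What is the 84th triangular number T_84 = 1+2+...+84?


n(n+1)/2 = 84×85/2 = 7140/2 = 3570

Σk = 3570


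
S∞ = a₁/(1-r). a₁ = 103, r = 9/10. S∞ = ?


S∞ = a₁/(1-r) = 103/(1 - 9/10)
= 103/(1/10)
= 1030

S∞ = 1030


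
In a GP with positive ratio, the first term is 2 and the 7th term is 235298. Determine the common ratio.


r^(n-1) = aₙ/a₁
r^6 = 235298/2 = 117649
r = 117649^(1/6)
= ±7; taking r > 0 gives r = 7

r = 7


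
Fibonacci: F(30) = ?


Fibonacci sequence: 1, 1, 2, 3, 5, 8, 13, 21, 34, 55, 89, ...
F(30) = 832040

F(30) = 832040


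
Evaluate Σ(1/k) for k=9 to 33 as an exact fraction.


Σₖ₌9^33 1/k = 1/9 + 1/10 + 1/11 + ... + 1/33
= 17997160288729/13127595717600
≈ 1.3709

Sum = 17997160288729/13127595717600 ≈ 1.3709


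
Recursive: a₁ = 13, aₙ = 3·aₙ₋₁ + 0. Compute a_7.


Computing step by step:
a_1 = 13
a_2 = 39
a_3 = 117
a_4 = 351
a_5 = 1053
a_6 = 3159
a_7 = 9477


a_7 = 9477


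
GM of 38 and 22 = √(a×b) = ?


GM = √(38×22) = √836 = 28.9137

GM = 28.9137


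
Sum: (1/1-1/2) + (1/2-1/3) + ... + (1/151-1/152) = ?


Telescoping: adjacent terms cancel.
= 1/1 - 1/152
= 1 - 1/152 = 151/152

Sum = 151/152


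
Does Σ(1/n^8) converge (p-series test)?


p-series test: Σ c/n^p converges if p > 1, diverges if p ≤ 1 (constant c > 0 doesn't affect convergence).
p = 8
8 > 1 → CONVERGES

Converges (p = 8 > 1)


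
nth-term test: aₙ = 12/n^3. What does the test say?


lim(n→∞) 12/n^3 = 0
lim aₙ = 0 → nth-term test is INCONCLUSIVE
(Need other tests; this is actually a convergent p-series with p=3 > 1)

Inconclusive (lim aₙ = 0; need another test)


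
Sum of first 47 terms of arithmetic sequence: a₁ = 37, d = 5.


aₙ = 37 + (47-1)×5 = 267
Sₙ = n(a₁+aₙ)/2 = 47×(37+267)/2
= 47×304/2 = 7144

S_47 = 7144


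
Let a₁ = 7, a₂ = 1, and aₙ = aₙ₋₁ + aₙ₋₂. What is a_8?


Computing iteratively: 7, 1, 8, 9, 17, 26, 43, 69
a_8 = 69

a_8 = 69


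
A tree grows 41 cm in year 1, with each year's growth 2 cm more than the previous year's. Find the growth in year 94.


aₙ = a₁ + (n-1)d
= 41 + (94-1)×2
= 41 + 186
= 227

a_94 = 227


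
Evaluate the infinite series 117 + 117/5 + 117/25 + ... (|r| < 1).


S∞ = a₁/(1-r) = 117/(1 - 1/5)
= 117/(4/5)
= 585/4

S∞ = 585/4


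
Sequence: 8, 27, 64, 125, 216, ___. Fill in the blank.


Pattern: perfect cubes: n³
Terms: 8, 27, 64, 125, 216
Next term = 343

Next term = 343


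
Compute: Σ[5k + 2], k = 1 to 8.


Σ(5k+2) = 5·Σk + 2·n
= 5·36 + 2·8
= 180 + 16 = 196

Σ = 196


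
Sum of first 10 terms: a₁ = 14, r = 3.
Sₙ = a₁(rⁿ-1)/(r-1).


Sₙ = 14×(3^10 - 1)/(3 - 1)
= 14×(59049 - 1)/2
= 14×59048/2
= 413336

S_10 = 413336


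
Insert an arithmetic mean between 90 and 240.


AM = (90 + 240)/2 = 330/2 = 165

AM = 165


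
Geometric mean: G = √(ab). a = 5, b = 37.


GM = √(5×37) = √185 = 13.6015

GM = 13.6015


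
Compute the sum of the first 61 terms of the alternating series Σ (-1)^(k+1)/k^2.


S = 1 - 1/4 + 1/9 - 1/16 + 1/25 - 1/36 + 1/49 - 1/64 ± ...
= 0.8226
(Full series converges to +π²/12 ≈ +0.8225)

S_61 = 0.8226


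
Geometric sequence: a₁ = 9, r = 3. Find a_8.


aₙ = a₁·r^(n-1)
= 9×3^7
= 9×2187
= 19683

a_8 = 19683


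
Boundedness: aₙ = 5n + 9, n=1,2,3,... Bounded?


aₙ = 5n + 9 → as n→∞, aₙ→∞
No finite upper bound exists
The sequence is UNBOUNDED

Unbounded (aₙ → ∞ as n → ∞)


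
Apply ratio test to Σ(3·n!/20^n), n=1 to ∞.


aₙ = 3·n!/20^n
a_{n+1}/aₙ = (n+1)!/20^(n+1) × 20^n/n!  (constant 3 cancels)
= (n+1)/20
L = lim(n→∞) (n+1)/20 = ∞
L > 1 → series DIVERGES

Diverges (ratio test: L = ∞ > 1)


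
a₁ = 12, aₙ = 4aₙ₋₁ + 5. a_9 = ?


Computing step by step:
a_1 = 12
a_2 = 53
a_3 = 217
a_4 = 873
a_5 = 3497
a_6 = 13993
a_7 = 55977
a_8 = 223913
a_9 = 895657


a_9 = 895657


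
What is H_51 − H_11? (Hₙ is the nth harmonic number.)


Σₖ₌12^51 1/k = 1/12 + 1/13 + 1/14 + ... + 1/51
= 4645268866599554270339/3099044504245996706400
≈ 1.4989

Sum = 4645268866599554270339/3099044504245996706400 ≈ 1.4989


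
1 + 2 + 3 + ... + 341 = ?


n(n+1)/2 = 341×342/2 = 116622/2 = 58311

Σk = 58311


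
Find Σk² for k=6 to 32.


Σₖ₌6^32 k² = Σₖ₌₁^32 k² − Σₖ₌₁^5 k²
= 32·33·65/6 − 5·6·11/6
= 11440 − 55 = 11385

Σk² = 11385


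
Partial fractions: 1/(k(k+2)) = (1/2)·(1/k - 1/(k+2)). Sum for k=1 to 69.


1/(k(k+2)) = (1/2)·(1/k - 1/(k+2)) (partial fractions)
Telescoping: Σ = (1/2)·(1 + 1/2 - 1/70 - 1/71) = 3657/4970

Sum = 3657/4970


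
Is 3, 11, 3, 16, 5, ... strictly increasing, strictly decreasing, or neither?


Differences: 8, -8, 13, -11
Difference at position 1 is +8 (> 0) but position 2 is -8 (< 0) — sequence both rises and falls
→ NOT monotonic

Not monotonic


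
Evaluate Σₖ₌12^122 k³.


Σₖ₌12^122 k³ = [122·123/2]² − [11·12/2]²
= 56295009 − 4356 = 56290653

Σk³ = 56290653


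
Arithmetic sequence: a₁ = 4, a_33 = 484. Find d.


d = (aₙ - a₁)/(n-1)
= (484 - 4)/(33-1)
= 480/32 = 15

d = 15


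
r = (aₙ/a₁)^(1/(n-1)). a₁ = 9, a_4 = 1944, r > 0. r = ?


r^(n-1) = aₙ/a₁
r^3 = 1944/9 = 216
r = 216^(1/3)
= 6

r = 6


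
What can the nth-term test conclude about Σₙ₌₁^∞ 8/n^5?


lim(n→∞) 8/n^5 = 0
lim aₙ = 0 → nth-term test is INCONCLUSIVE
(Need other tests; this is actually a convergent p-series with p=5 > 1)

Inconclusive (lim aₙ = 0; need another test)


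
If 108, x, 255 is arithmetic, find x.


AM = (108 + 255)/2 = 363/2 = 181.5

AM = 181.5


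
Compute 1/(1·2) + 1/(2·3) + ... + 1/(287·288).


1/(k(k+1)) = 1/k - 1/(k+1) (partial fractions)
Telescoping: Σ = 1 - 1/288 = 287/288

Sum = 287/288


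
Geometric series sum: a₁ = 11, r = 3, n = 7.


Sₙ = 11×(3^7 - 1)/(3 - 1)
= 11×(2187 - 1)/2
= 11×2186/2
= 12023

S_7 = 12023


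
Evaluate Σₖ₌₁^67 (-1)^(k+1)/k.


S = 1 - 1/2 + 1/3 - 1/4 + 1/5 - 1/6 + 1/7 - 1/8 ± ...
= 0.7006
(Full series converges to +ln(2) ≈ +0.6931)

S_67 = 0.7006


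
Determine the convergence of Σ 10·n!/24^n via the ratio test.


aₙ = 10·n!/24^n
a_{n+1}/aₙ = (n+1)!/24^(n+1) × 24^n/n!  (constant 10 cancels)
= (n+1)/24
L = lim(n→∞) (n+1)/24 = ∞
L > 1 → series DIVERGES

Diverges (ratio test: L = ∞ > 1)


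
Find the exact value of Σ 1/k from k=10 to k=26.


Σₖ₌10^26 1/k = 1/10 + 1/11 + 1/12 + ... + 1/26
= 27452509171/26771144400
≈ 1.0255

Sum = 27452509171/26771144400 ≈ 1.0255


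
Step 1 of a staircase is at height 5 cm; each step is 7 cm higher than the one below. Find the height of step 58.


aₙ = a₁ + (n-1)d
= 5 + (58-1)×7
= 5 + 399
= 404

a_58 = 404


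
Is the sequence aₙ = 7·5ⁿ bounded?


aₙ = 7·5ⁿ → as n→∞, aₙ→∞ (since base 5 > 1)
No finite upper bound exists
The sequence is UNBOUNDED

Unbounded (aₙ → ∞ as n → ∞)


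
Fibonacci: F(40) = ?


Fibonacci sequence: 1, 1, 2, 3, 5, 8, 13, 21, 34, 55, 89, ...
F(40) = 102334155

F(40) = 102334155


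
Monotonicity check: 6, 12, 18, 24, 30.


Differences: 6, 6, 6, 6
All differences > 0 → strictly INCREASING

Monotonically increasing


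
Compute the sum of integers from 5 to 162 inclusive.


Σₖ₌5^162 k = Σₖ₌₁^162 k − Σₖ₌₁^4 k
= 162·163/2 − 4·5/2
= 13203 − 10 = 13193

Σk = 13193


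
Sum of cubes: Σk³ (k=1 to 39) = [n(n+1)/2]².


n(n+1)/2 = 39×40/2 = 780
Σk³ = 780² = 608400

Σk³ = 608400


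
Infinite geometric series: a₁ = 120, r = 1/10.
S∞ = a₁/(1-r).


S∞ = a₁/(1-r) = 120/(1 - 1/10)
= 120/(9/10)
= 400/3

S∞ = 400/3


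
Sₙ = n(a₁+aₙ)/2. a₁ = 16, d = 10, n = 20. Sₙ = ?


aₙ = 16 + (20-1)×10 = 206
Sₙ = n(a₁+aₙ)/2 = 20×(16+206)/2
= 20×222/2 = 2220

S_20 = 2220


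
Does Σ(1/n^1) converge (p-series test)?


p-series test: Σ c/n^p converges if p > 1, diverges if p ≤ 1 (constant c > 0 doesn't affect convergence).
p = 1
1 ≤ 1 → DIVERGES

Diverges (p = 1 ≤ 1)


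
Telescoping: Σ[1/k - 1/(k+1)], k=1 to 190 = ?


Telescoping: adjacent terms cancel.
= 1/1 - 1/191
= 1 - 1/191 = 190/191

Sum = 190/191


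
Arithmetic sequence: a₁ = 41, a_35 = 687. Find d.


d = (aₙ - a₁)/(n-1)
= (687 - 41)/(35-1)
= 646/34 = 19

d = 19


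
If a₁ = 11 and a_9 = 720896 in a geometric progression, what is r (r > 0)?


r^(n-1) = aₙ/a₁
r^8 = 720896/11 = 65536
r = 65536^(1/8)
= ±4; taking r > 0 gives r = 4

r = 4


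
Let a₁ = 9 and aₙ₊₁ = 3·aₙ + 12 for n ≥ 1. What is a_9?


Computing step by step:
a_1 = 9
a_2 = 39
a_3 = 129
a_4 = 399
a_5 = 1209
a_6 = 3639
a_7 = 10929
a_8 = 32799
a_9 = 98409


a_9 = 98409


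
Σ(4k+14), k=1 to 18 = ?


Σ(4k+14) = 4·Σk + 14·n
= 4·171 + 14·18
= 684 + 252 = 936

Σ = 936


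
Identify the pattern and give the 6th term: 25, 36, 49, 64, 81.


Pattern: perfect squares: n²
Terms: 25, 36, 49, 64, 81
Next term = 100

Next term = 100


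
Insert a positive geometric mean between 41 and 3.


GM = √(41×3) = √123 = 11.0905

GM = 11.0905


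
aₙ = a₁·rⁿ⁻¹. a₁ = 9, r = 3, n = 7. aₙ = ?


aₙ = a₁·r^(n-1)
= 9×3^6
= 9×729
= 6561

a_7 = 6561


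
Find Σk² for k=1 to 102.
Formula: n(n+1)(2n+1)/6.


n = 102
n(n+1)(2n+1)/6 = 102×103×205/6
= 2153730/6 = 358955

Σk² = 358955


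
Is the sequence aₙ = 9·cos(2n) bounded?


For all n, -1 ≤ cos(2n) ≤ 1, so -9 ≤ 9·cos(2n) ≤ 9
Lower bound: -9, Upper bound: 9
The sequence IS bounded

Bounded (-9 ≤ aₙ ≤ 9)


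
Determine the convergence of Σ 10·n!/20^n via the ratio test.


aₙ = 10·n!/20^n
a_{n+1}/aₙ = (n+1)!/20^(n+1) × 20^n/n!  (constant 10 cancels)
= (n+1)/20
L = lim(n→∞) (n+1)/20 = ∞
L > 1 → series DIVERGES

Diverges (ratio test: L = ∞ > 1)


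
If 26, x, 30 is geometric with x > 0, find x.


GM = √(26×30) = √780 = 27.9285

GM = 27.9285


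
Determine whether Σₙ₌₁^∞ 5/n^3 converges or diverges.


p-series test: Σ c/n^p converges if p > 1, diverges if p ≤ 1 (constant c > 0 doesn't affect convergence).
p = 3
3 > 1 → CONVERGES

Converges (p = 3 > 1)


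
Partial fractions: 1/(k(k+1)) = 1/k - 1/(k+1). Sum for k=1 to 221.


1/(k(k+1)) = 1/k - 1/(k+1) (partial fractions)
Telescoping: Σ = 1 - 1/222 = 221/222

Sum = 221/222


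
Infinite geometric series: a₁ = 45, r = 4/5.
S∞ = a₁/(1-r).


S∞ = a₁/(1-r) = 45/(1 - 4/5)
= 45/(1/5)
= 225

S∞ = 225


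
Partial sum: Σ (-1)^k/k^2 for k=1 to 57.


S = -1 + 1/4 - 1/9 + 1/16 - 1/25 + 1/36 - 1/49 + 1/64 ± ...
= -0.8226
(Full series converges to -π²/12 ≈ -0.8225)

S_57 = -0.8226


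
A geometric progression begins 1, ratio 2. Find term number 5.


aₙ = a₁·r^(n-1)
= 1×2^4
= 1×16
= 16

a_5 = 16


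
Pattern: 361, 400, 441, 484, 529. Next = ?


Pattern: perfect squares: n²
Terms: 361, 400, 441, 484, 529
Next term = 576

Next term = 576


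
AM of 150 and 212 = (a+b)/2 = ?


AM = (150 + 212)/2 = 362/2 = 181

AM = 181


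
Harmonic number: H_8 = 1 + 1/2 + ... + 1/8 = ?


H_8 = 1/1 + 1/2 + 1/3 + 1/4 + 1/5 + 1/6 + 1/7 + 1/8
= 761/280
≈ 2.7179

H_8 = 761/280 ≈ 2.7179


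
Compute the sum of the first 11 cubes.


n(n+1)/2 = 11×12/2 = 66
Σk³ = 66² = 4356

Σk³ = 4356


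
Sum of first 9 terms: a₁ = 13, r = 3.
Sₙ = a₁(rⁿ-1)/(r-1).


Sₙ = 13×(3^9 - 1)/(3 - 1)
= 13×(19683 - 1)/2
= 13×19682/2
= 127933

S_9 = 127933


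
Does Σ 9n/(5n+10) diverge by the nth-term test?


lim(n→∞) 9n/(5n+10) = 9/5 = 9/5  (divide numerator and denominator by n)
lim aₙ = 9/5 ≠ 0 → series DIVERGES

Diverges (lim aₙ = 9/5 ≠ 0)


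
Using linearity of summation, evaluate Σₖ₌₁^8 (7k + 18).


Σ(7k+18) = 7·Σk + 18·n
= 7·36 + 18·8
= 252 + 144 = 396

Σ = 396


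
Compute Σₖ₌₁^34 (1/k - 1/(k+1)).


Telescoping: adjacent terms cancel.
= 1/1 - 1/35
= 1 - 1/35 = 34/35

Sum = 34/35


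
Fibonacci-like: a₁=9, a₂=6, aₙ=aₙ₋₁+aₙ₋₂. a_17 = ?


Computing iteratively: 9, 6, 15, 21, 36, 57, 93, 150, 243, 393, 636, 1029, ...
a_17 = 11412

a_17 = 11412


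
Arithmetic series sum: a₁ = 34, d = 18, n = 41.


aₙ = 34 + (41-1)×18 = 754
Sₙ = n(a₁+aₙ)/2 = 41×(34+754)/2
= 41×788/2 = 16154

S_41 = 16154


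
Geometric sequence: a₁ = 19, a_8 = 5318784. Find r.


r^(n-1) = aₙ/a₁
r^7 = 5318784/19 = 279936
r = 279936^(1/7)
= 6

r = 6


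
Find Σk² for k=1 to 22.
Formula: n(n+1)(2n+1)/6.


n = 22
n(n+1)(2n+1)/6 = 22×23×45/6
= 22770/6 = 3795

Σk² = 3795


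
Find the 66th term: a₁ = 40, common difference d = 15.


aₙ = a₁ + (n-1)d
= 40 + (66-1)×15
= 40 + 975
= 1015

a_66 = 1015


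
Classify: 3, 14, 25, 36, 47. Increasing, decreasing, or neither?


Differences: 11, 11, 11, 11
All differences > 0 → strictly INCREASING

Monotonically increasing


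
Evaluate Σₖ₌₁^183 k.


n(n+1)/2 = 183×184/2 = 33672/2 = 16836

Σk = 16836


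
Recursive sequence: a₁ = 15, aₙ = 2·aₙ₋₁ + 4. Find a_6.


Computing step by step:
a_1 = 15
a_2 = 34
a_3 = 72
a_4 = 148
a_5 = 300
a_6 = 604


a_6 = 604


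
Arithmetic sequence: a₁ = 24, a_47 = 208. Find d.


d = (aₙ - a₁)/(n-1)
= (208 - 24)/(47-1)
= 184/46 = 4

d = 4


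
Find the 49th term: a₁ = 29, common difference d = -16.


aₙ = a₁ + (n-1)d
= 29 + (49-1)×-16
= 29 - 768
= -739

a_49 = -739


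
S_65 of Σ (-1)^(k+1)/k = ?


S = 1 - 1/2 + 1/3 - 1/4 + 1/5 - 1/6 + 1/7 - 1/8 ± ...
= 0.7008
(Full series converges to +ln(2) ≈ +0.6931)

S_65 = 0.7008


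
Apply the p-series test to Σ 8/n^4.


p-series test: Σ c/n^p converges if p > 1, diverges if p ≤ 1 (constant c > 0 doesn't affect convergence).
p = 4
4 > 1 → CONVERGES

Converges (p = 4 > 1)


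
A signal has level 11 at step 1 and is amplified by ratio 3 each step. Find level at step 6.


aₙ = a₁·r^(n-1)
= 11×3^5
= 11×243
= 2673

a_6 = 2673


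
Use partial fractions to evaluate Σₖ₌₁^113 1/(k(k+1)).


1/(k(k+1)) = 1/k - 1/(k+1) (partial fractions)
Telescoping: Σ = 1 - 1/114 = 113/114

Sum = 113/114


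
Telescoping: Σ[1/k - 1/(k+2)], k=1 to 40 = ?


Telescoping with gap 2: two head and two tail terms survive.
= (1 + 1/2) - (1/41 + 1/42)
= 3/2 - 1/41 - 1/42 = 1250/861

Sum = 1250/861


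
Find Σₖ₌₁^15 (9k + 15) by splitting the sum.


Σ(9k+15) = 9·Σk + 15·n
= 9·120 + 15·15
= 1080 + 225 = 1305

Σ = 1305


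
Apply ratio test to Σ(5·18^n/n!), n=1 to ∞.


aₙ = 5·18^n/n!
a_{n+1}/aₙ = 18^(n+1)/(n+1)! × n!/18^n  (constant 5 cancels)
= 18/(n+1)
L = lim(n→∞) 18/(n+1) = 0
L < 1 → series CONVERGES

Converges (ratio test: L = 0 < 1)


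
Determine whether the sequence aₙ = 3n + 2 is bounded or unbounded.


aₙ = 3n + 2 → as n→∞, aₙ→∞
No finite upper bound exists
The sequence is UNBOUNDED

Unbounded (aₙ → ∞ as n → ∞)


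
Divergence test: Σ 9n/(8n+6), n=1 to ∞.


lim(n→∞) 9n/(8n+6) = 9/8 = 9/8  (divide numerator and denominator by n)
lim aₙ = 9/8 ≠ 0 → series DIVERGES

Diverges (lim aₙ = 9/8 ≠ 0)


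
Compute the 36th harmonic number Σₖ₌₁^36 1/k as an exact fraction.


H_36 = 1/1 + 1/2 + 1/3 + ... + 1/36
= 54801925434709/13127595717600
≈ 4.1746

H_36 = 54801925434709/13127595717600 ≈ 4.1746


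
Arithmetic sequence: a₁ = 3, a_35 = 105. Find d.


d = (aₙ - a₁)/(n-1)
= (105 - 3)/(35-1)
= 102/34 = 3

d = 3


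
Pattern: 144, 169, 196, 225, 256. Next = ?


Pattern: perfect squares: n²
Terms: 144, 169, 196, 225, 256
Next term = 289

Next term = 289


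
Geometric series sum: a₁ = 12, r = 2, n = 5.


Sₙ = 12×(2^5 - 1)/(2 - 1)
= 12×(32 - 1)/1
= 12×31/1
= 372

S_5 = 372


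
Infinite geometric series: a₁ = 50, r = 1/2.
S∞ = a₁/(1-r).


S∞ = a₁/(1-r) = 50/(1 - 1/2)
= 50/(1/2)
= 100

S∞ = 100


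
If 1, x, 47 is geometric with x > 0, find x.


GM = √(1×47) = √47 = 6.8557

GM = 6.8557


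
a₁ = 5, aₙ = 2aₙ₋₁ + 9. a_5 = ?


Computing step by step:
a_1 = 5
a_2 = 19
a_3 = 47
a_4 = 103
a_5 = 215


a_5 = 215


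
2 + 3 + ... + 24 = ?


Σₖ₌2^24 k = Σₖ₌₁^24 k − Σₖ₌₁^1 k
= 24·25/2 − 1·2/2
= 300 − 1 = 299

Σk = 299


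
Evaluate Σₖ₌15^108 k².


Σₖ₌15^108 k² = Σₖ₌₁^108 k² − Σₖ₌₁^14 k²
= 108·109·217/6 − 14·15·29/6
= 425754 − 1015 = 424739

Σk² = 424739


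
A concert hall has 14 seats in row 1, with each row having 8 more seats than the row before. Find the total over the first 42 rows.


aₙ = 14 + (42-1)×8 = 342
Sₙ = n(a₁+aₙ)/2 = 42×(14+342)/2
= 42×356/2 = 7476

S_42 = 7476


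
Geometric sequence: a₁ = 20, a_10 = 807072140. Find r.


r^(n-1) = aₙ/a₁
r^9 = 807072140/20 = 40353607
r = 40353607^(1/9)
= 7

r = 7


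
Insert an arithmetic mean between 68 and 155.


AM = (68 + 155)/2 = 223/2 = 111.5

AM = 111.5


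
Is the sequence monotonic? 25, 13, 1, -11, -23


Differences: -12, -12, -12, -12
All differences < 0 → strictly DECREASING

Monotonically decreasing


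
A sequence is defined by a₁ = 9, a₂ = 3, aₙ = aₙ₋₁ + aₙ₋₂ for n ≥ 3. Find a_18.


Computing iteratively: 9, 3, 12, 15, 27, 42, 69, 111, 180, 291, 471, 762, ...
a_18 = 13674

a_18 = 13674


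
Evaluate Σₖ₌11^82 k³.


Σₖ₌11^82 k³ = [82·83/2]² − [10·11/2]²
= 11580409 − 3025 = 11577384

Σk³ = 11577384


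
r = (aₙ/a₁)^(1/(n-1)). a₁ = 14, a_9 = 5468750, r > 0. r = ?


r^(n-1) = aₙ/a₁
r^8 = 5468750/14 = 390625
r = 390625^(1/8)
= ±5; taking r > 0 gives r = 5

r = 5


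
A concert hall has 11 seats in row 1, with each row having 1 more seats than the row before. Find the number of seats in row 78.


aₙ = a₁ + (n-1)d
= 11 + (78-1)×1
= 11 + 77
= 88

a_78 = 88


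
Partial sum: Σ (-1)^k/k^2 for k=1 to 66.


S = -1 + 1/4 - 1/9 + 1/16 - 1/25 + 1/36 - 1/49 + 1/64 ± ...
= -0.8224
(Full series converges to -π²/12 ≈ -0.8225)

S_66 = -0.8224


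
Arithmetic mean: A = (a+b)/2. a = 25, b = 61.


AM = (25 + 61)/2 = 86/2 = 43

AM = 43


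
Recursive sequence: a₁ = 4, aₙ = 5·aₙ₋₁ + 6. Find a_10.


Computing step by step:
a_1 = 4
a_2 = 26
a_3 = 136
a_4 = 686
a_5 = 3436
a_6 = 17186
a_7 = 85936
a_8 = 429686
a_9 = 2148436
a_10 = 10742186


a_10 = 10742186


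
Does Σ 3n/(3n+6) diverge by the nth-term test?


lim(n→∞) 3n/(3n+6) = 3/3 = 1  (divide numerator and denominator by n)
lim aₙ = 1 ≠ 0 → series DIVERGES

Diverges (lim aₙ = 1 ≠ 0)


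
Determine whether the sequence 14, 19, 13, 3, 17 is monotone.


Differences: 5, -6, -10, 14
Difference at position 1 is +5 (> 0) but position 2 is -6 (< 0) — sequence both rises and falls
→ NOT monotonic

Not monotonic


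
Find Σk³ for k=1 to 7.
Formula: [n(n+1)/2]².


n(n+1)/2 = 7×8/2 = 28
Σk³ = 28² = 784

Σk³ = 784


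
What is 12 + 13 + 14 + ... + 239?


Σₖ₌12^239 k = Σₖ₌₁^239 k − Σₖ₌₁^11 k
= 239·240/2 − 11·12/2
= 28680 − 66 = 28614

Σk = 28614


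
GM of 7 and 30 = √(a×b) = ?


GM = √(7×30) = √210 = 14.4914

GM = 14.4914


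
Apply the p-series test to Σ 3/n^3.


p-series test: Σ c/n^p converges if p > 1, diverges if p ≤ 1 (constant c > 0 doesn't affect convergence).
p = 3
3 > 1 → CONVERGES

Converges (p = 3 > 1)


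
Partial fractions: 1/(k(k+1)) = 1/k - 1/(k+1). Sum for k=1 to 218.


1/(k(k+1)) = 1/k - 1/(k+1) (partial fractions)
Telescoping: Σ = 1 - 1/219 = 218/219

Sum = 218/219


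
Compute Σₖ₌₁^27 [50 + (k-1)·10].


aₙ = 50 + (27-1)×10 = 310
Sₙ = n(a₁+aₙ)/2 = 27×(50+310)/2
= 27×360/2 = 4860

S_27 = 4860


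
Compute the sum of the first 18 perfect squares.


n = 18
n(n+1)(2n+1)/6 = 18×19×37/6
= 12654/6 = 2109

Σk² = 2109


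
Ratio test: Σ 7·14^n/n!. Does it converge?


aₙ = 7·14^n/n!
a_{n+1}/aₙ = 14^(n+1)/(n+1)! × n!/14^n  (constant 7 cancels)
= 14/(n+1)
L = lim(n→∞) 14/(n+1) = 0
L < 1 → series CONVERGES

Converges (ratio test: L = 0 < 1)


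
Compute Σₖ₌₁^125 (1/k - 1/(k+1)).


Telescoping: adjacent terms cancel.
= 1/1 - 1/126
= 1 - 1/126 = 125/126

Sum = 125/126


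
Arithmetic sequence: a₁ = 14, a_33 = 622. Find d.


d = (aₙ - a₁)/(n-1)
= (622 - 14)/(33-1)
= 608/32 = 19

d = 19


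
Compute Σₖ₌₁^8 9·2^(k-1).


Sₙ = 9×(2^8 - 1)/(2 - 1)
= 9×(256 - 1)/1
= 9×255/1
= 2295

S_8 = 2295


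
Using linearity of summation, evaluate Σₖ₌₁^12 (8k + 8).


Σ(8k+8) = 8·Σk + 8·n
= 8·78 + 8·12
= 624 + 96 = 720

Σ = 720


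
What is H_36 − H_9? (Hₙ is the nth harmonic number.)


Σₖ₌10^36 1/k = 1/10 + 1/11 + 1/12 + ... + 1/36
= 2523481985527/1875370816800
≈ 1.3456

Sum = 2523481985527/1875370816800 ≈ 1.3456


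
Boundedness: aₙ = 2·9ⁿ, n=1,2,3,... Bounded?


aₙ = 2·9ⁿ → as n→∞, aₙ→∞ (since base 9 > 1)
No finite upper bound exists
The sequence is UNBOUNDED

Unbounded (aₙ → ∞ as n → ∞)


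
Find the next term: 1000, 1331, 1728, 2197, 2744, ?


Pattern: perfect cubes: n³
Terms: 1000, 1331, 1728, 2197, 2744
Next term = 3375

Next term = 3375


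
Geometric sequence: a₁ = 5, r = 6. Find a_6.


aₙ = a₁·r^(n-1)
= 5×6^5
= 5×7776
= 38880

a_6 = 38880


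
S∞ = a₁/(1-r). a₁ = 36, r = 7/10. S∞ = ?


S∞ = a₁/(1-r) = 36/(1 - 7/10)
= 36/(3/10)
= 120

S∞ = 120


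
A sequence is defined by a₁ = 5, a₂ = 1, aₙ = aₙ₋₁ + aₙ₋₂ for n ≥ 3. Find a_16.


Computing iteratively: 5, 1, 6, 7, 13, 20, 33, 53, 86, 139, 225, 364, ...
a_16 = 2495

a_16 = 2495


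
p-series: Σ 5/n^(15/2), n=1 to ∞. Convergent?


p-series test: Σ c/n^p converges if p > 1, diverges if p ≤ 1 (constant c > 0 doesn't affect convergence).
p = 15/2
15/2 > 1 → CONVERGES

Converges (p = 15/2 > 1)


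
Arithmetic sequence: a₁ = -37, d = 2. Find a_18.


aₙ = a₁ + (n-1)d
= -37 + (18-1)×2
= -37 + 34
= -3

a_18 = -3


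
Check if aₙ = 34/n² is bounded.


a₁ = 34, a₂ = 34/4, a₃ = 34/9, ...
0 < aₙ ≤ 34 for all n ≥ 1
The sequence IS bounded

Bounded (0 < aₙ ≤ 34)


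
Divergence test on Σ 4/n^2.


lim(n→∞) 4/n^2 = 0
lim aₙ = 0 → nth-term test is INCONCLUSIVE
(Need other tests; this is actually a convergent p-series with p=2 > 1)

Inconclusive (lim aₙ = 0; need another test)


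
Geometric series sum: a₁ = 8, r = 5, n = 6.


Sₙ = 8×(5^6 - 1)/(5 - 1)
= 8×(15625 - 1)/4
= 8×15624/4
= 31248

S_6 = 31248


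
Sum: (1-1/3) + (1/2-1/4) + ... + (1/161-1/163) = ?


Telescoping with gap 2: two head and two tail terms survive.
= (1 + 1/2) - (1/162 + 1/163)
= 3/2 - 1/162 - 1/163 = 19642/13203

Sum = 19642/13203


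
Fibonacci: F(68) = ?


Fibonacci sequence: 1, 1, 2, 3, 5, 8, 13, 21, 34, 55, 89, ...
F(68) = 72723460248141

F(68) = 72723460248141


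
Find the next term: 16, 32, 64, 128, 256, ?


Pattern: powers of 2: 2ⁿ
Terms: 16, 32, 64, 128, 256
Next term = 512

Next term = 512


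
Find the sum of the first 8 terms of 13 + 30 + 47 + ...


aₙ = 13 + (8-1)×17 = 132
Sₙ = n(a₁+aₙ)/2 = 8×(13+132)/2
= 8×145/2 = 580

S_8 = 580


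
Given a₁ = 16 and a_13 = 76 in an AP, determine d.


d = (aₙ - a₁)/(n-1)
= (76 - 16)/(13-1)
= 60/12 = 5

d = 5


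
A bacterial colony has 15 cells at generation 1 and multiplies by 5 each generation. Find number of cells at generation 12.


aₙ = a₁·r^(n-1)
= 15×5^11
= 15×48828125
= 732421875

a_12 = 732421875


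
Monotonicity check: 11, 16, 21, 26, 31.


Differences: 5, 5, 5, 5
All differences > 0 → strictly INCREASING

Monotonically increasing


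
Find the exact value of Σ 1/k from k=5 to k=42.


Σₖ₌5^42 1/k = 1/5 + 1/6 + 1/7 + ... + 1/42
= 6382359803740019/2844937529085600
≈ 2.2434

Sum = 6382359803740019/2844937529085600 ≈ 2.2434


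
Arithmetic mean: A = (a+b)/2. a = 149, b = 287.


AM = (149 + 287)/2 = 436/2 = 218

AM = 218


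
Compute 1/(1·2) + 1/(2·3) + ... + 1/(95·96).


1/(k(k+1)) = 1/k - 1/(k+1) (partial fractions)
Telescoping: Σ = 1 - 1/96 = 95/96

Sum = 95/96


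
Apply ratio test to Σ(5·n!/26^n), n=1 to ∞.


aₙ = 5·n!/26^n
a_{n+1}/aₙ = (n+1)!/26^(n+1) × 26^n/n!  (constant 5 cancels)
= (n+1)/26
L = lim(n→∞) (n+1)/26 = ∞
L > 1 → series DIVERGES

Diverges (ratio test: L = ∞ > 1)


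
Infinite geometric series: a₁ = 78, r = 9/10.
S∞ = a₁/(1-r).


S∞ = a₁/(1-r) = 78/(1 - 9/10)
= 78/(1/10)
= 780

S∞ = 780


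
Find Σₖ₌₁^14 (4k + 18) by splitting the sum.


Σ(4k+18) = 4·Σk + 18·n
= 4·105 + 18·14
= 420 + 252 = 672

Σ = 672


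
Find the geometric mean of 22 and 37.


GM = √(22×37) = √814 = 28.5307

GM = 28.5307


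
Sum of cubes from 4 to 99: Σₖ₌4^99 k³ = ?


Σₖ₌4^99 k³ = [99·100/2]² − [3·4/2]²
= 24502500 − 36 = 24502464

Σk³ = 24502464


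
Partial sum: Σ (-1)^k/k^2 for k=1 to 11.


S = -1 + 1/4 - 1/9 + 1/16 - 1/25 + 1/36 - 1/49 + 1/64 ± ...
= -0.8262
(Full series converges to -π²/12 ≈ -0.8225)

S_11 = -0.8262


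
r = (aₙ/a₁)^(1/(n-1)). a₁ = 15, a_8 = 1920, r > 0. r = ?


r^(n-1) = aₙ/a₁
r^7 = 1920/15 = 128
r = 128^(1/7)
= 2

r = 2


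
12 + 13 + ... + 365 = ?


Σₖ₌12^365 k = Σₖ₌₁^365 k − Σₖ₌₁^11 k
= 365·366/2 − 11·12/2
= 66795 − 66 = 66729

Σk = 66729


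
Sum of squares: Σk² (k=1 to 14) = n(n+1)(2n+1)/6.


n = 14
n(n+1)(2n+1)/6 = 14×15×29/6
= 6090/6 = 1015

Σk² = 1015


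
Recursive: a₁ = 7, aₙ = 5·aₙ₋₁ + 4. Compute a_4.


Computing step by step:
a_1 = 7
a_2 = 39
a_3 = 199
a_4 = 999


a_4 = 999


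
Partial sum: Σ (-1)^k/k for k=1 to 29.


S = -1 + 1/2 - 1/3 + 1/4 - 1/5 + 1/6 - 1/7 + 1/8 ± ...
= -0.7101
(Full series converges to -ln(2) ≈ -0.6931)

S_29 = -0.7101


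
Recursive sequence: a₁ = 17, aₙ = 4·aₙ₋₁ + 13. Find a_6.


Computing step by step:
a_1 = 17
a_2 = 81
a_3 = 337
a_4 = 1361
a_5 = 5457
a_6 = 21841


a_6 = 21841
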